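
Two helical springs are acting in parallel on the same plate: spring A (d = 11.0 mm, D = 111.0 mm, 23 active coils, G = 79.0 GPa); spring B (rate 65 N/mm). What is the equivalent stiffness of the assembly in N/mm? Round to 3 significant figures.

69.6 N/mm

k_A = Gd⁴/(8D³N_a) = (79.0×10³)(11.0⁴)/(8·111.0³·23) = 4.5963 N/mm
Parallel: k_eq = 4.5963 + 65 = 69.596 N/mm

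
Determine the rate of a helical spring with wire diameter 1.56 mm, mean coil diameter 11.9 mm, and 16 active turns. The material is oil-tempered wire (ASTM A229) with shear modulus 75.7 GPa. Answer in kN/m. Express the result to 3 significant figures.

k = Gd⁴/(8D³N_a) = (75.7×10³ × 1.56⁴) / (8 × 11.9³ × 16)
  = 448326 / 215700 = 2.0785 N/mm

2.08 kN/m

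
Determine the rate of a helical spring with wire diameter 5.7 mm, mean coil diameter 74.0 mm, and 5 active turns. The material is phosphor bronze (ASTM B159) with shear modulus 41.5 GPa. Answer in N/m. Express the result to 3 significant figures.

k = Gd⁴/(8D³N_a) = (41.5×10³ × 5.7⁴) / (8 × 74.0³ × 5)
  = 4.38074e+07 / 1.6209e+07 = 2.7027 N/mm = 2702.7 N/m

2700 N/m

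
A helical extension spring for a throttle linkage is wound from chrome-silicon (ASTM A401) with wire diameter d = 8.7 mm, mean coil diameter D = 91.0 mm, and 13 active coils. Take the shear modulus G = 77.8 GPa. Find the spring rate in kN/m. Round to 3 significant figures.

k = Gd⁴/(8D³N_a) = (77.8×10³ × 8.7⁴) / (8 × 91.0³ × 13)
  = 4.45714e+08 / 7.83714e+07 = 5.6872 N/mm

5.69 kN/m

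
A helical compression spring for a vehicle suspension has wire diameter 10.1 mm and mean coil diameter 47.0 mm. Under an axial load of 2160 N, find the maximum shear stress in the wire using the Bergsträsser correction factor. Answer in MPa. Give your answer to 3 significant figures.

Spring index C = D/d = 47.0/10.1 = 4.6535
K_B = (4C+2)/(4C−3) = 20.614/15.614 = 1.3202
τ₀ = 8FD/(πd³) = 8·2160·47.0/(π·10.1³) = 812160/3236.8 = 250.92 MPa
τ_max = K·τ₀ = 1.3202 × 250.92 = 331.27 MPa

331 MPa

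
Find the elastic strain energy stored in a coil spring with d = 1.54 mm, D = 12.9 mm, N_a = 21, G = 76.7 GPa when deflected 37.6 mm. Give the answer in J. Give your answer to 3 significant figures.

k = Gd⁴/(8D³N_a) = (76.7×10³)(1.54⁴)/(8·12.9³·21) = 1.1962 N/mm
U = ½kδ² = 0.5 × 1.1962 × 37.6² = 845.56 N·mm = 0.84556 J

0.846 J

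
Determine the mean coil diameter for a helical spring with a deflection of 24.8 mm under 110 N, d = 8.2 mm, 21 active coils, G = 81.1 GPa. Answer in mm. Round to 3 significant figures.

78.9 mm

Required rate k = F/δ = 110/24.8 = 4.4355 N/mm
D = (Gd⁴/(8N_a·k))^(1/3) = (81.1×10³·8.2⁴/(8·21·4.4355))^(1/3)
  = (492069)^(1/3) = 78.9482 mm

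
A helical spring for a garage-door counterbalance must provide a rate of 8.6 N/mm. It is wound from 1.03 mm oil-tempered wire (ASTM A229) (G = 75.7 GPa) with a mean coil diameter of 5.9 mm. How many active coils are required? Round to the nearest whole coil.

6

N_a = Gd⁴/(8D³k) = (75.7×10³ × 1.03⁴)/(8 × 5.9³ × 8.6)
    = 85201 / 14130.1 = 6.03 → 6 coils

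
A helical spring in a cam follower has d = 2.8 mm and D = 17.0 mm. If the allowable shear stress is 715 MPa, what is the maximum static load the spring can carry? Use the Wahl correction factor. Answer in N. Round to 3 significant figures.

290 N

C = D/d = 17.0/2.8 = 6.0714
K_W = (4C−1)/(4C−4) + 0.615/C = 23.286/20.286 + 0.1013 = 1.2492
τ_max = K·8FD/(πd³) → F_max = τ_allow·πd³/(8DK)
F_max = 715·π·2.8³/(8·17.0·1.2492) = 49309/169.89 = 290.25 N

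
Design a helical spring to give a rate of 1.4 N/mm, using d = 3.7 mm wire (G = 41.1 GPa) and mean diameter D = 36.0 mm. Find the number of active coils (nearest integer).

15

N_a = Gd⁴/(8D³k) = (41.1×10³ × 3.7⁴)/(8 × 36.0³ × 1.4)
    = 7.7028e+06 / 522547 = 14.74 → 15 coils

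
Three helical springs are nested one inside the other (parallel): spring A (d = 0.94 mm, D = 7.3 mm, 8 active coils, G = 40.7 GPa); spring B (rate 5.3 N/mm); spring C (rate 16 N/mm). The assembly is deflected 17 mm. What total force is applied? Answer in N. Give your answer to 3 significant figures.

k_A = Gd⁴/(8D³N_a) = (40.7×10³)(0.94⁴)/(8·7.3³·8) = 1.2763 N/mm
Parallel: k_eq = 1.2763 + 5.3 + 16 = 22.576 N/mm
F = k_eq·δ = 22.576·17 = 383.8 N

384 N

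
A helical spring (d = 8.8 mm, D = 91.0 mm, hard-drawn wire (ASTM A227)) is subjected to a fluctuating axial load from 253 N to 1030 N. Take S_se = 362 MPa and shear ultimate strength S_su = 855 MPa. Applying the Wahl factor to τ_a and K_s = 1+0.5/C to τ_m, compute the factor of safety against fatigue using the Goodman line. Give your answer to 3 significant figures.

C = D/d = 91.0/8.8 = 10.3409; K_W = (4C−1)/(4C−4)+0.615/C = 1.1398; K_s = 1+0.5/C = 1.0484
F_a = (F_max−F_min)/2 = 388.5 N; F_m = (F_max+F_min)/2 = 641.5 N
τ_a = K_W·8F_aD/(πd³) = 1.1398 × 132.11 = 150.57 MPa
τ_m = K_s·8F_mD/(πd³) = 1.0484 × 218.14 = 228.68 MPa
Goodman: 1/n_f = τ_a/S_se + τ_m/S_su = 150.57/362 + 228.68/855 = 0.41594 + 0.26747 = 0.68341
n_f = 1/0.68341 = 1.463

1.46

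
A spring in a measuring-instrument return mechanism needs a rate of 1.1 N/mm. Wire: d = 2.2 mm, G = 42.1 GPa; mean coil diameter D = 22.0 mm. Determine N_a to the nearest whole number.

N_a = Gd⁴/(8D³k) = (42.1×10³ × 2.2⁴)/(8 × 22.0³ × 1.1)
    = 986218 / 93702.4 = 10.53 → 11 coils

11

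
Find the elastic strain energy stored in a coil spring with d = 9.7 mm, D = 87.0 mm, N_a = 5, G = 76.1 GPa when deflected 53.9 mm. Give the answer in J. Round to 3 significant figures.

37.2 J

k = Gd⁴/(8D³N_a) = (76.1×10³)(9.7⁴)/(8·87.0³·5) = 25.577 N/mm
U = ½kδ² = 0.5 × 25.577 × 53.9² = 37154 N·mm = 37.154 J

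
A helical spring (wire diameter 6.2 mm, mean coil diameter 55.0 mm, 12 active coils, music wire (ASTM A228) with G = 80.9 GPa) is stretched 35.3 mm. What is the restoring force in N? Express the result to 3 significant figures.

264 N

k = Gd⁴/(8D³N_a) = (80.9×10³)(6.2⁴)/(8·55.0³·12) = 7.4844 N/mm
F = k·δ = 7.4844 × 35.3 = 264.2 N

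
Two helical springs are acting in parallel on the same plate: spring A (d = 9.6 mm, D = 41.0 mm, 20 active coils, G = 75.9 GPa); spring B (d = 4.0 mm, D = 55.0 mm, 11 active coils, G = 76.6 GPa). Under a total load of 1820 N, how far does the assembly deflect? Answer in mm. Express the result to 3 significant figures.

30.4 mm

k_A = Gd⁴/(8D³N_a) = (75.9×10³)(9.6⁴)/(8·41.0³·20) = 58.46 N/mm
k_B = Gd⁴/(8D³N_a) = (76.6×10³)(4.0⁴)/(8·55.0³·11) = 1.3394 N/mm
Parallel: k_eq = 58.46 + 1.3394 = 59.799 N/mm
δ = F/k_eq = 1820/59.799 = 30.435 mm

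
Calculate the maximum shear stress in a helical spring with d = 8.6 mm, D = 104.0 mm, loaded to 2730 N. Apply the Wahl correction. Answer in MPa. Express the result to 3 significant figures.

1270 MPa

Spring index C = D/d = 104.0/8.6 = 12.0930
K_W = (4C−1)/(4C−4) + 0.615/C = 47.372/44.372 + 0.0509 = 1.1185
τ₀ = 8FD/(πd³) = 8·2730·104.0/(π·8.6³) = 2.27136e+06/1998.2 = 1136.7 MPa
τ_max = K·τ₀ = 1.1185 × 1136.7 = 1271.3 MPa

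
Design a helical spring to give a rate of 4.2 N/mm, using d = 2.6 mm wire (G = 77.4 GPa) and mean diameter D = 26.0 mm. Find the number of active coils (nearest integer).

6

N_a = Gd⁴/(8D³k) = (77.4×10³ × 2.6⁴)/(8 × 26.0³ × 4.2)
    = 3.53699e+06 / 590554 = 5.989 → 6 coils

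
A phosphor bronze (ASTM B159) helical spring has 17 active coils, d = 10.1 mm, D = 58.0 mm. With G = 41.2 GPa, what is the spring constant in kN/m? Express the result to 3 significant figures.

k = Gd⁴/(8D³N_a) = (41.2×10³ × 10.1⁴) / (8 × 58.0³ × 17)
  = 4.28729e+08 / 2.65352e+07 = 16.157 N/mm

16.2 kN/m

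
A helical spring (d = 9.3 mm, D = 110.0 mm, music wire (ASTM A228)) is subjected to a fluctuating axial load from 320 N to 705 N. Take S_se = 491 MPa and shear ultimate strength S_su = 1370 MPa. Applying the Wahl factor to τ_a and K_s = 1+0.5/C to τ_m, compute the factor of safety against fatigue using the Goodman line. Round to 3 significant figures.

C = D/d = 110.0/9.3 = 11.8280; K_W = (4C−1)/(4C−4)+0.615/C = 1.1213; K_s = 1+0.5/C = 1.0423
F_a = (F_max−F_min)/2 = 192.5 N; F_m = (F_max+F_min)/2 = 512.5 N
τ_a = K_W·8F_aD/(πd³) = 1.1213 × 67.037 = 75.166 MPa
τ_m = K_s·8F_mD/(πd³) = 1.0423 × 178.48 = 186.02 MPa
Goodman: 1/n_f = τ_a/S_se + τ_m/S_su = 75.166/491 + 186.02/1370 = 0.15309 + 0.13578 = 0.28887
n_f = 1/0.28887 = 3.462

3.46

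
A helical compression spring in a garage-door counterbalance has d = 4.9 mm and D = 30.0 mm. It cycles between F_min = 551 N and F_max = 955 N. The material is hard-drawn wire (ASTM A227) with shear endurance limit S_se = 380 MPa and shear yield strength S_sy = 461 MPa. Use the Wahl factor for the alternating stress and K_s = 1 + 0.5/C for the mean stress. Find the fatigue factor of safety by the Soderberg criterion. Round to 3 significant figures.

0.634

C = D/d = 30.0/4.9 = 6.1224; K_W = (4C−1)/(4C−4)+0.615/C = 1.2469; K_s = 1+0.5/C = 1.0817
F_a = (F_max−F_min)/2 = 202 N; F_m = (F_max+F_min)/2 = 753 N
τ_a = K_W·8F_aD/(πd³) = 1.2469 × 131.17 = 163.55 MPa
τ_m = K_s·8F_mD/(πd³) = 1.0817 × 488.95 = 528.89 MPa
Soderberg: 1/n_f = τ_a/S_se + τ_m/S_sy = 163.55/380 + 528.89/461 = 0.43039 + 1.14726 = 1.5776
n_f = 1/1.5776 = 0.6339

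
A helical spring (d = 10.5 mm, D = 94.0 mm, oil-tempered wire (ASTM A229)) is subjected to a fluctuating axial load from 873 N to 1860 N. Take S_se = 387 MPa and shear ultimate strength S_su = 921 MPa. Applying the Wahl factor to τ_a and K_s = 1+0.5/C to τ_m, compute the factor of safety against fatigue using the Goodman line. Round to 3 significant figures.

C = D/d = 94.0/10.5 = 8.9524; K_W = (4C−1)/(4C−4)+0.615/C = 1.1630; K_s = 1+0.5/C = 1.0559
F_a = (F_max−F_min)/2 = 493.5 N; F_m = (F_max+F_min)/2 = 1366.5 N
τ_a = K_W·8F_aD/(πd³) = 1.1630 × 102.04 = 118.68 MPa
τ_m = K_s·8F_mD/(πd³) = 1.0559 × 282.56 = 298.34 MPa
Goodman: 1/n_f = τ_a/S_se + τ_m/S_su = 118.68/387 + 298.34/921 = 0.30666 + 0.32393 = 0.63059
n_f = 1/0.63059 = 1.586

1.59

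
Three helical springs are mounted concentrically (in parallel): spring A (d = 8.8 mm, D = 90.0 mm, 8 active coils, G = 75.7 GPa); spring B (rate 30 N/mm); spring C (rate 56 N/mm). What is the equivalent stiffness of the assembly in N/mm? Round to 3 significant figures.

k_A = Gd⁴/(8D³N_a) = (75.7×10³)(8.8⁴)/(8·90.0³·8) = 9.7301 N/mm
Parallel: k_eq = 9.7301 + 30 + 56 = 95.73 N/mm

95.7 N/mm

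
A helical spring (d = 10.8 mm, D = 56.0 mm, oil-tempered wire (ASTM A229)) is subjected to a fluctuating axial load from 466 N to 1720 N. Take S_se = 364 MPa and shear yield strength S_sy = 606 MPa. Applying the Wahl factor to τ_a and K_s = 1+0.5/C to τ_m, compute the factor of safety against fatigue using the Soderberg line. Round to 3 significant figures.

2.10

C = D/d = 56.0/10.8 = 5.1852; K_W = (4C−1)/(4C−4)+0.615/C = 1.2978; K_s = 1+0.5/C = 1.0964
F_a = (F_max−F_min)/2 = 627 N; F_m = (F_max+F_min)/2 = 1093 N
τ_a = K_W·8F_aD/(πd³) = 1.2978 × 70.978 = 92.116 MPa
τ_m = K_s·8F_mD/(πd³) = 1.0964 × 123.73 = 135.66 MPa
Soderberg: 1/n_f = τ_a/S_se + τ_m/S_sy = 92.116/364 + 135.66/606 = 0.25307 + 0.22386 = 0.47693
n_f = 1/0.47693 = 2.097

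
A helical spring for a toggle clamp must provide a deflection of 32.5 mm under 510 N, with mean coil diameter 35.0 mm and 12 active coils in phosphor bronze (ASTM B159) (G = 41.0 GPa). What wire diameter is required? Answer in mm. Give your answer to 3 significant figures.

Required rate k = F/δ = 510/32.5 = 15.692 N/mm
d = (8D³N_a·k / G)^(1/4) = (8·35.0³·12·15.692 / (41.0×10³))^0.25
  = (1575.4)^0.25 = 6.3001 mm

6.30 mm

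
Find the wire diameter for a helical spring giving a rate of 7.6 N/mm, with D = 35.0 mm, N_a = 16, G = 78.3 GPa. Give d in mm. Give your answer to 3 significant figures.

d = (8D³N_a·k / G)^(1/4) = (8·35.0³·16·7.6 / (78.3×10³))^0.25
  = (532.68)^0.25 = 4.8041 mm

4.80 mm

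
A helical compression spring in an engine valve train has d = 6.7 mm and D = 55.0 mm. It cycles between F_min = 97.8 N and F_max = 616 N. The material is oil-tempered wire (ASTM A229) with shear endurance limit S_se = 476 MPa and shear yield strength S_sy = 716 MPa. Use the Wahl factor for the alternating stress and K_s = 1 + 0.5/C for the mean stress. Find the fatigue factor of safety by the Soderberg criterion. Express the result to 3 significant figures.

1.83

C = D/d = 55.0/6.7 = 8.2090; K_W = (4C−1)/(4C−4)+0.615/C = 1.1790; K_s = 1+0.5/C = 1.0609
F_a = (F_max−F_min)/2 = 259.1 N; F_m = (F_max+F_min)/2 = 356.9 N
τ_a = K_W·8F_aD/(πd³) = 1.1790 × 120.66 = 142.25 MPa
τ_m = K_s·8F_mD/(πd³) = 1.0609 × 166.2 = 176.32 MPa
Soderberg: 1/n_f = τ_a/S_se + τ_m/S_sy = 142.25/476 + 176.32/716 = 0.29884 + 0.24626 = 0.5451
n_f = 1/0.5451 = 1.835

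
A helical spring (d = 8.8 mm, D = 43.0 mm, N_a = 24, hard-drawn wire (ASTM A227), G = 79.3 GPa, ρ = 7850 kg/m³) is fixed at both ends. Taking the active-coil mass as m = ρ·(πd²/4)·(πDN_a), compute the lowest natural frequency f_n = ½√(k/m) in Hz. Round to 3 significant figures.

70.9 Hz

k = Gd⁴/(8D³N_a) = (79.3×10³)(8.8⁴)/(8·43.0³·24) = 31.153 N/mm = 31153 N/m
Wire length L = πDN_a = π·43.0·24 = 3242.1 mm
m = ρ·(πd²/4)·L = 7850 × 60.821×10⁻⁶ m² × 3.2421 m = 1.5479 kg
f_n = ½√(k/m) = 0.5·√(31153/1.5479) = 0.5·√(20125) = 70.932 Hz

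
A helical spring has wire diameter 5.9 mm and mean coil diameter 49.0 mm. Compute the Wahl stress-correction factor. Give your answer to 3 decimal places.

C = D/d = 49.0/5.9 = 8.3051
K_W = (4C−1)/(4C−4) + 0.615/C = 32.220/29.220 + 0.0741 = 1.1767

1.177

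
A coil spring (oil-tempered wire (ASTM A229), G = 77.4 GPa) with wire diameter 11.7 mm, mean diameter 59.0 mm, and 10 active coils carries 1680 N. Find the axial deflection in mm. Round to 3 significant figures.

19.0 mm

k = Gd⁴/(8D³N_a) = (77.4×10³)(11.7⁴)/(8·59.0³·10) = 88.275 N/mm
δ = F/k = 1680 / 88.275 = 19.031 mm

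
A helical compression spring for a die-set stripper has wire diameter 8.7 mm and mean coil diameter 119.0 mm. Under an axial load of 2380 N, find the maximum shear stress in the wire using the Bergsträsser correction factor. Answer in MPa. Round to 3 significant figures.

1200 MPa

Spring index C = D/d = 119.0/8.7 = 13.6782
K_B = (4C+2)/(4C−3) = 56.713/51.713 = 1.0967
τ₀ = 8FD/(πd³) = 8·2380·119.0/(π·8.7³) = 2.26576e+06/2068.7 = 1095.2 MPa
τ_max = K·τ₀ = 1.0967 × 1095.2 = 1201.1 MPa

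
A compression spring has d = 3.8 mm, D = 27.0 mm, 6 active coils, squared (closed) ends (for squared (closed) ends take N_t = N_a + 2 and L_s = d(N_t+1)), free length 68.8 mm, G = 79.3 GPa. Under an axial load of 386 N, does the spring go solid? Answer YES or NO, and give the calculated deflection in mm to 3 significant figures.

k = Gd⁴/(8D³N_a) = (79.3×10³)(3.8⁴)/(8·27.0³·6) = 17.501 N/mm
N_t = 8; L_s = 3.8·9 = 34.2 mm; δ_solid = L₀ − L_s = 68.8 − 34.2 = 34.6 mm
δ = F/k = 386/17.501 = 22.055 mm
δ < δ_solid → spring does not go solid

NO, δ = 22.1 mm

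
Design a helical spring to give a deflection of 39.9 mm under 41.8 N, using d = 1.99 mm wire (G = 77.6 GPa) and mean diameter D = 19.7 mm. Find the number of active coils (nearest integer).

Required rate k = F/δ = 41.8/39.9 = 1.0476 N/mm
N_a = Gd⁴/(8D³k) = (77.6×10³ × 1.99⁴)/(8 × 19.7³ × 1.0476)
    = 1.21695e+06 / 64075.5 = 18.99 → 19 coils

19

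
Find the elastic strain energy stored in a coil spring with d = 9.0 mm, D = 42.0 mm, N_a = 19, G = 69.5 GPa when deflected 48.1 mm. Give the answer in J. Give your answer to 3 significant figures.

k = Gd⁴/(8D³N_a) = (69.5×10³)(9.0⁴)/(8·42.0³·19) = 40.491 N/mm
U = ½kδ² = 0.5 × 40.491 × 48.1² = 46841 N·mm = 46.841 J

46.8 J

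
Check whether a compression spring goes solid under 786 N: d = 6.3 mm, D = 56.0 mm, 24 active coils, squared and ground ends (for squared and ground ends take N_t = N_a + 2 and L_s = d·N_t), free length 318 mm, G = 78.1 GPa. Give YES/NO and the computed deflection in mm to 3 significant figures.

k = Gd⁴/(8D³N_a) = (78.1×10³)(6.3⁴)/(8·56.0³·24) = 3.6488 N/mm
N_t = 26; L_s = 6.3·26 = 163.8 mm; δ_solid = L₀ − L_s = 318 − 163.8 = 154.2 mm
δ = F/k = 786/3.6488 = 215.41 mm
δ ≥ δ_solid → spring goes solid

YES, δ = 215 mm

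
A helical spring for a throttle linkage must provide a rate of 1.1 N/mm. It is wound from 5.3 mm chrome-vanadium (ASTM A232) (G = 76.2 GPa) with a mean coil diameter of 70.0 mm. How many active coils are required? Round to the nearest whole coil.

N_a = Gd⁴/(8D³k) = (76.2×10³ × 5.3⁴)/(8 × 70.0³ × 1.1)
    = 6.01255e+07 / 3.0184e+06 = 19.92 → 20 coils

20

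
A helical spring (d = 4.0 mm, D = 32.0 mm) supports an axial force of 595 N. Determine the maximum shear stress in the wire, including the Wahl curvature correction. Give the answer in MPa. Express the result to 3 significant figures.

897 MPa

Spring index C = D/d = 32.0/4.0 = 8.0000
K_W = (4C−1)/(4C−4) + 0.615/C = 31.000/28.000 + 0.0769 = 1.1840
τ₀ = 8FD/(πd³) = 8·595·32.0/(π·4.0³) = 152320/201.06 = 757.58 MPa
τ_max = K·τ₀ = 1.1840 × 757.58 = 896.99 MPa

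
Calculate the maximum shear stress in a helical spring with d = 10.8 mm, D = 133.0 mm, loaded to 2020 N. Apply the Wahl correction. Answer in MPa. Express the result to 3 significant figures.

606 MPa

Spring index C = D/d = 133.0/10.8 = 12.3148
K_W = (4C−1)/(4C−4) + 0.615/C = 48.259/45.259 + 0.0499 = 1.1162
τ₀ = 8FD/(πd³) = 8·2020·133.0/(π·10.8³) = 2.14928e+06/3957.5 = 543.09 MPa
τ_max = K·τ₀ = 1.1162 × 543.09 = 606.21 MPa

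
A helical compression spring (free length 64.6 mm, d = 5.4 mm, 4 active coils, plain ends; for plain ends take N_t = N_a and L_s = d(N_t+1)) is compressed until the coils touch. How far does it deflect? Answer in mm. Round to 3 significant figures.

37.6 mm

N_t = 4; L_s = 5.4·5 = 27 mm
δ_solid = L₀ − L_s = 64.6 − 27 = 37.6 mm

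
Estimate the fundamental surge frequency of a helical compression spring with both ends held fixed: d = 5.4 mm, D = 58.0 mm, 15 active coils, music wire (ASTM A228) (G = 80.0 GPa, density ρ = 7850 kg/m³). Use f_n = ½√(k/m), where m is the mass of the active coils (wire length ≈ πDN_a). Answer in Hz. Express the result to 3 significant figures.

k = Gd⁴/(8D³N_a) = (80.0×10³)(5.4⁴)/(8·58.0³·15) = 2.9054 N/mm = 2905.4 N/m
Wire length L = πDN_a = π·58.0·15 = 2733.2 mm
m = ρ·(πd²/4)·L = 7850 × 22.902×10⁻⁶ m² × 2.7332 m = 0.49138 kg
f_n = ½√(k/m) = 0.5·√(2905.4/0.49138) = 0.5·√(5912.7) = 38.447 Hz

38.4 Hz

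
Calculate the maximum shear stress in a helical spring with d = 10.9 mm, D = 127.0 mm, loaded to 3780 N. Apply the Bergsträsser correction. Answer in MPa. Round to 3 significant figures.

Spring index C = D/d = 127.0/10.9 = 11.6514
K_B = (4C+2)/(4C−3) = 48.606/43.606 = 1.1147
τ₀ = 8FD/(πd³) = 8·3780·127.0/(π·10.9³) = 3.84048e+06/4068.5 = 943.97 MPa
τ_max = K·τ₀ = 1.1147 × 943.97 = 1052.2 MPa

1050 MPa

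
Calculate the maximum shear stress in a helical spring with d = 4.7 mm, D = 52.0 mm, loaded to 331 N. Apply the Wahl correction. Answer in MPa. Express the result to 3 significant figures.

Spring index C = D/d = 52.0/4.7 = 11.0638
K_W = (4C−1)/(4C−4) + 0.615/C = 43.255/40.255 + 0.0556 = 1.1301
τ₀ = 8FD/(πd³) = 8·331·52.0/(π·4.7³) = 137696/326.17 = 422.16 MPa
τ_max = K·τ₀ = 1.1301 × 422.16 = 477.09 MPa

477 MPa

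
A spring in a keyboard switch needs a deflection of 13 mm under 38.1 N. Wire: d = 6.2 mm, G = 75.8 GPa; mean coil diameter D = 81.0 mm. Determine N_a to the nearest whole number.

9

Required rate k = F/δ = 38.1/13 = 2.9308 N/mm
N_a = Gd⁴/(8D³k) = (75.8×10³ × 6.2⁴)/(8 × 81.0³ × 2.9308)
    = 1.12005e+08 / 1.24602e+07 = 8.989 → 9 coils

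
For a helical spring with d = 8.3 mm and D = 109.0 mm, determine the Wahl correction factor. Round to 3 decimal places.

1.109

C = D/d = 109.0/8.3 = 13.1325
K_W = (4C−1)/(4C−4) + 0.615/C = 51.530/48.530 + 0.0468 = 1.1086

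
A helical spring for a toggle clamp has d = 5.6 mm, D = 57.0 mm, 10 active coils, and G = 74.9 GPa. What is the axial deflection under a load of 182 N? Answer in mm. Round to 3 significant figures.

36.6 mm

k = Gd⁴/(8D³N_a) = (74.9×10³)(5.6⁴)/(8·57.0³·10) = 4.9719 N/mm
δ = F/k = 182 / 4.9719 = 36.606 mm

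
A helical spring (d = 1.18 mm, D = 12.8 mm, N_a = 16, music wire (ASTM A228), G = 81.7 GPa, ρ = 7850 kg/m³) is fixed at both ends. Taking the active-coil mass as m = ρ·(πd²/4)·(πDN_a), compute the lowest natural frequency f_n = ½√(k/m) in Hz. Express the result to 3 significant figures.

163 Hz

k = Gd⁴/(8D³N_a) = (81.7×10³)(1.18⁴)/(8·12.8³·16) = 0.59008 N/mm = 590.08 N/m
Wire length L = πDN_a = π·12.8·16 = 643.4 mm
m = ρ·(πd²/4)·L = 7850 × 1.0936×10⁻⁶ m² × 0.6434 m = 0.0055234 kg
f_n = ½√(k/m) = 0.5·√(590.08/0.0055234) = 0.5·√(1.0683e+05) = 163.43 Hz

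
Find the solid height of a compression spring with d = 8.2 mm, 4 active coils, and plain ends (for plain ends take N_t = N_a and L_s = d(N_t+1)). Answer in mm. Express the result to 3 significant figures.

41.0 mm

plain ends: N_t = N_a = 4
L_s = d·(N_t+1) = 8.2 × 5 = 41 mm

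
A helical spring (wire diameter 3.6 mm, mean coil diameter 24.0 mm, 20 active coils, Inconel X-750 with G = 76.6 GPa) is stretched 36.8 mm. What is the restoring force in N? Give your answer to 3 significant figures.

k = Gd⁴/(8D³N_a) = (76.6×10³)(3.6⁴)/(8·24.0³·20) = 5.8168 N/mm
F = k·δ = 5.8168 × 36.8 = 214.06 N

214 N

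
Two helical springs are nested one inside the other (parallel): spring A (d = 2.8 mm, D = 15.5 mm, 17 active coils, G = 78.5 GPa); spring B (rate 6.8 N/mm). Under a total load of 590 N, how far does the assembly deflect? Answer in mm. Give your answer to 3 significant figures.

k_A = Gd⁴/(8D³N_a) = (78.5×10³)(2.8⁴)/(8·15.5³·17) = 9.5273 N/mm
Parallel: k_eq = 9.5273 + 6.8 = 16.327 N/mm
δ = F/k_eq = 590/16.327 = 36.136 mm

36.1 mm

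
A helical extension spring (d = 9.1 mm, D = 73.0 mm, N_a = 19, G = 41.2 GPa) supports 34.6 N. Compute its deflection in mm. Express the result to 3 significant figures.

7.24 mm

k = Gd⁴/(8D³N_a) = (41.2×10³)(9.1⁴)/(8·73.0³·19) = 4.778 N/mm
δ = F/k = 34.6 / 4.778 = 7.2414 mm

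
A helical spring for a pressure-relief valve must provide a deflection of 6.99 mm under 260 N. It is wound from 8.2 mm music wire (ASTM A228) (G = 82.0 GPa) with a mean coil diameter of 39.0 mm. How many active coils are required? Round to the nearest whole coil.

21

Required rate k = F/δ = 260/6.99 = 37.196 N/mm
N_a = Gd⁴/(8D³k) = (82.0×10³ × 8.2⁴)/(8 × 39.0³ × 37.196)
    = 3.7074e+08 / 1.76514e+07 = 21 → 21 coils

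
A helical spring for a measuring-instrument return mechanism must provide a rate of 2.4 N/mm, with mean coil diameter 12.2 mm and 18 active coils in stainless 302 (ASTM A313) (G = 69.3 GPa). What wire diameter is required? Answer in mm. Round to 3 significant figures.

1.73 mm

d = (8D³N_a·k / G)^(1/4) = (8·12.2³·18·2.4 / (69.3×10³))^0.25
  = (9.0557)^0.25 = 1.7347 mm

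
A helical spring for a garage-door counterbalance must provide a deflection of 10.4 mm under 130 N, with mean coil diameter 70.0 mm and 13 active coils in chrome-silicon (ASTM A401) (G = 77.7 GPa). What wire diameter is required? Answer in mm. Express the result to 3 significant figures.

Required rate k = F/δ = 130/10.4 = 12.5 N/mm
d = (8D³N_a·k / G)^(1/4) = (8·70.0³·13·12.5 / (77.7×10³))^0.25
  = (5738.7)^0.25 = 8.7037 mm

8.70 mm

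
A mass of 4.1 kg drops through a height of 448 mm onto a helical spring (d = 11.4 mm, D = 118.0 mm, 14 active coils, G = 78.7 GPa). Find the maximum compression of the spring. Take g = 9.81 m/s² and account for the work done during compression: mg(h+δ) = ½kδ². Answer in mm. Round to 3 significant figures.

k = Gd⁴/(8D³N_a) = (78.7×10³)(11.4⁴)/(8·118.0³·14) = 7.2232 N/mm
W = mg = 4.1 × 9.81 = 40.221 N
½kδ² − Wδ − Wh = 0 → δ = (W + √(W² + 2kWh))/k
δ = (40.221 + √(1617.7 + 260310))/7.2232 = (40.221 + 511.79)/7.2232 = 76.422 mm

76.4 mm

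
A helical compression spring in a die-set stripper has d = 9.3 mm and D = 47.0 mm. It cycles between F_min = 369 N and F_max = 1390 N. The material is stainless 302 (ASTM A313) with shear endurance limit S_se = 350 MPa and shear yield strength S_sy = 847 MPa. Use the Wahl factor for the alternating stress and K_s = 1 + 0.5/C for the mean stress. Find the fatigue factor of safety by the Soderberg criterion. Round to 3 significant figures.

C = D/d = 47.0/9.3 = 5.0538; K_W = (4C−1)/(4C−4)+0.615/C = 1.3067; K_s = 1+0.5/C = 1.0989
F_a = (F_max−F_min)/2 = 510.5 N; F_m = (F_max+F_min)/2 = 879.5 N
τ_a = K_W·8F_aD/(πd³) = 1.3067 × 75.96 = 99.257 MPa
τ_m = K_s·8F_mD/(πd³) = 1.0989 × 130.87 = 143.81 MPa
Soderberg: 1/n_f = τ_a/S_se + τ_m/S_sy = 99.257/350 + 143.81/847 = 0.28359 + 0.16979 = 0.45338
n_f = 1/0.45338 = 2.206

2.21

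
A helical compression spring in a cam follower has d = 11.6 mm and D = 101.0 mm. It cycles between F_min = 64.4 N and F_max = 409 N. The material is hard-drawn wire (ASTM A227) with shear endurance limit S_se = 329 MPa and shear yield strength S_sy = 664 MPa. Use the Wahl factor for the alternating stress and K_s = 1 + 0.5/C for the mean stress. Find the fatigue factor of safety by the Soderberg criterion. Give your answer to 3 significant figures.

6.14

C = D/d = 101.0/11.6 = 8.7069; K_W = (4C−1)/(4C−4)+0.615/C = 1.1679; K_s = 1+0.5/C = 1.0574
F_a = (F_max−F_min)/2 = 172.3 N; F_m = (F_max+F_min)/2 = 236.7 N
τ_a = K_W·8F_aD/(πd³) = 1.1679 × 28.39 = 33.159 MPa
τ_m = K_s·8F_mD/(πd³) = 1.0574 × 39.002 = 41.242 MPa
Soderberg: 1/n_f = τ_a/S_se + τ_m/S_sy = 33.159/329 + 41.242/664 = 0.10079 + 0.06211 = 0.1629
n_f = 1/0.1629 = 6.139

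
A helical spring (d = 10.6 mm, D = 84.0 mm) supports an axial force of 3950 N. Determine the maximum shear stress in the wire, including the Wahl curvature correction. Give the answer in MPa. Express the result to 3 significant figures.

841 MPa

Spring index C = D/d = 84.0/10.6 = 7.9245
K_W = (4C−1)/(4C−4) + 0.615/C = 30.698/27.698 + 0.0776 = 1.1859
τ₀ = 8FD/(πd³) = 8·3950·84.0/(π·10.6³) = 2.6544e+06/3741.7 = 709.41 MPa
τ_max = K·τ₀ = 1.1859 × 709.41 = 841.31 MPa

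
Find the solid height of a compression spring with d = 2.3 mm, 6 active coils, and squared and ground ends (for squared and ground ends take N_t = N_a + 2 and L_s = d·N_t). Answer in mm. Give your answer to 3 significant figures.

squared and ground ends: N_t = N_a + 2 = 6 + 2 = 8
L_s = d·N_t = 2.3 × 8 = 18.4 mm

18.4 mm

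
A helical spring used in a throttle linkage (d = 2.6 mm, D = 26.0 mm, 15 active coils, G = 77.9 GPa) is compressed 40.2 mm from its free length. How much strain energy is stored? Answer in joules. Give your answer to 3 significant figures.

1.36 J

k = Gd⁴/(8D³N_a) = (77.9×10³)(2.6⁴)/(8·26.0³·15) = 1.6878 N/mm
U = ½kδ² = 0.5 × 1.6878 × 40.2² = 1363.8 N·mm = 1.3638 J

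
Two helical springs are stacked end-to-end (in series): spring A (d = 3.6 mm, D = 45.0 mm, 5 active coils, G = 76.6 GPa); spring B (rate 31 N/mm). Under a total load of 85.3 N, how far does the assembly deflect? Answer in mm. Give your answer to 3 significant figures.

k_A = Gd⁴/(8D³N_a) = (76.6×10³)(3.6⁴)/(8·45.0³·5) = 3.5297 N/mm
Series: 1/k_eq = 1/3.5297 + 1/31 = 0.31557; k_eq = 3.1689 N/mm
δ = F/k_eq = 85.3/3.1689 = 26.918 mm

26.9 mm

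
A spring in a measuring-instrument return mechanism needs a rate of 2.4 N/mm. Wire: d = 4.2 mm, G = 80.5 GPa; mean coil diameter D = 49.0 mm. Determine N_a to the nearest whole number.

11

N_a = Gd⁴/(8D³k) = (80.5×10³ × 4.2⁴)/(8 × 49.0³ × 2.4)
    = 2.50492e+07 / 2.25886e+06 = 11.09 → 11 coils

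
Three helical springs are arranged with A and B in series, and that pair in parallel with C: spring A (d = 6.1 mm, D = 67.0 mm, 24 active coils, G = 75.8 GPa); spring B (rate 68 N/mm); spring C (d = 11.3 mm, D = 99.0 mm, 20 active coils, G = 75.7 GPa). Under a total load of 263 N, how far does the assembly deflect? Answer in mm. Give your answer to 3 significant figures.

27.1 mm

k_A = Gd⁴/(8D³N_a) = (75.8×10³)(6.1⁴)/(8·67.0³·24) = 1.8175 N/mm
k_C = Gd⁴/(8D³N_a) = (75.7×10³)(11.3⁴)/(8·99.0³·20) = 7.9503 N/mm
Springs A,B series: k_AB = 1/(1/1.8175+1/68) = 1.7701 N/mm; parallel with C: k_eq = 1.7701+7.9503 = 9.7205 N/mm
δ = F/k_eq = 263/9.7205 = 27.056 mm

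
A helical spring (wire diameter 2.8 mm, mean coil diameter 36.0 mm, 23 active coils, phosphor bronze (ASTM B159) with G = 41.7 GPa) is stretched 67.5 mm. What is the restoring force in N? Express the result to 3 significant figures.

20.2 N

k = Gd⁴/(8D³N_a) = (41.7×10³)(2.8⁴)/(8·36.0³·23) = 0.29857 N/mm
F = k·δ = 0.29857 × 67.5 = 20.153 N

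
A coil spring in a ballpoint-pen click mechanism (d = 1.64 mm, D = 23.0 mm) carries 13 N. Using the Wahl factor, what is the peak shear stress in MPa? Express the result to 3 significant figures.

190 MPa

Spring index C = D/d = 23.0/1.64 = 14.0244
K_W = (4C−1)/(4C−4) + 0.615/C = 55.098/52.098 + 0.0439 = 1.1014
τ₀ = 8FD/(πd³) = 8·13·23.0/(π·1.64³) = 2392/13.857 = 172.62 MPa
τ_max = K·τ₀ = 1.1014 × 172.62 = 190.12 MPa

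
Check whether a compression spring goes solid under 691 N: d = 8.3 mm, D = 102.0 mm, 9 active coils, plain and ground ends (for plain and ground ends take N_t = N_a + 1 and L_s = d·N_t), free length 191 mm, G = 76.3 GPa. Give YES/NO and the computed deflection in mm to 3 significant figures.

YES, δ = 146 mm

k = Gd⁴/(8D³N_a) = (76.3×10³)(8.3⁴)/(8·102.0³·9) = 4.7392 N/mm
N_t = 10; L_s = 8.3·10 = 83 mm; δ_solid = L₀ − L_s = 191 − 83 = 108 mm
δ = F/k = 691/4.7392 = 145.81 mm
δ ≥ δ_solid → spring goes solid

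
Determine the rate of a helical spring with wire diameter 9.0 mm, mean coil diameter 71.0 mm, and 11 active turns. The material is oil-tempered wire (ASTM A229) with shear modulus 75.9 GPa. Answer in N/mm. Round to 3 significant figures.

15.8 N/mm

k = Gd⁴/(8D³N_a) = (75.9×10³ × 9.0⁴) / (8 × 71.0³ × 11)
  = 4.9798e+08 / 3.14962e+07 = 15.811 N/mm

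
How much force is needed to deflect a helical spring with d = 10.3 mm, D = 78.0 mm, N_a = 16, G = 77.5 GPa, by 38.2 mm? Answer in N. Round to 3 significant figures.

549 N

k = Gd⁴/(8D³N_a) = (77.5×10³)(10.3⁴)/(8·78.0³·16) = 14.36 N/mm
F = k·δ = 14.36 × 38.2 = 548.56 N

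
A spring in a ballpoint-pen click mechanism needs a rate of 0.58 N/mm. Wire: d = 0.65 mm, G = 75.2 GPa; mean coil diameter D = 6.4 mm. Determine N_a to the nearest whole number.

N_a = Gd⁴/(8D³k) = (75.2×10³ × 0.65⁴)/(8 × 6.4³ × 0.58)
    = 13423.7 / 1216.35 = 11.04 → 11 coils

11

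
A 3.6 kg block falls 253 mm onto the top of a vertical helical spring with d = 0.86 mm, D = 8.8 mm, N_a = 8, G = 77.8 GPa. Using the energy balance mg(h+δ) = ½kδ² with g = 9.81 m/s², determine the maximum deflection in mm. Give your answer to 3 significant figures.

k = Gd⁴/(8D³N_a) = (77.8×10³)(0.86⁴)/(8·8.8³·8) = 0.97577 N/mm
W = mg = 3.6 × 9.81 = 35.316 N
½kδ² − Wδ − Wh = 0 → δ = (W + √(W² + 2kWh))/k
δ = (35.316 + √(1247.2 + 17436.8))/0.97577 = (35.316 + 136.69)/0.97577 = 176.28 mm

176 mm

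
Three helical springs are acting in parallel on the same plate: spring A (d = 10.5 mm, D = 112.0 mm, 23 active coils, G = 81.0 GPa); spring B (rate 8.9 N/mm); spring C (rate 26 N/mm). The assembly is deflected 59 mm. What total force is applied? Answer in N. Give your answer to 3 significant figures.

2280 N

k_A = Gd⁴/(8D³N_a) = (81.0×10³)(10.5⁴)/(8·112.0³·23) = 3.8086 N/mm
Parallel: k_eq = 3.8086 + 8.9 + 26 = 38.709 N/mm
F = k_eq·δ = 38.709·59 = 2283.8 N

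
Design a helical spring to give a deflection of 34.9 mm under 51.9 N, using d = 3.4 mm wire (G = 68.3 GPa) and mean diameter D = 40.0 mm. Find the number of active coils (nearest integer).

Required rate k = F/δ = 51.9/34.9 = 1.4871 N/mm
N_a = Gd⁴/(8D³k) = (68.3×10³ × 3.4⁴)/(8 × 40.0³ × 1.4871)
    = 9.12717e+06 / 761398 = 11.99 → 12 coils

12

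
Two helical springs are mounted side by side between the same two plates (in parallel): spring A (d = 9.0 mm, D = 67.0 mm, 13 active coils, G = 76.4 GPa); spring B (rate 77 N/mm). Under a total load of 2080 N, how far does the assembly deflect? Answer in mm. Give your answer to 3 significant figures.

k_A = Gd⁴/(8D³N_a) = (76.4×10³)(9.0⁴)/(8·67.0³·13) = 16.025 N/mm
Parallel: k_eq = 16.025 + 77 = 93.025 N/mm
δ = F/k_eq = 2080/93.025 = 22.36 mm

22.4 mm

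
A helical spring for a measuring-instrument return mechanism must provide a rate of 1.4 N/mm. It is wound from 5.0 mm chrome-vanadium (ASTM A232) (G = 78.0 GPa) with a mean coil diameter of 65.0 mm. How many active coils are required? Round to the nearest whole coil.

N_a = Gd⁴/(8D³k) = (78.0×10³ × 5.0⁴)/(8 × 65.0³ × 1.4)
    = 4.875e+07 / 3.0758e+06 = 15.85 → 16 coils

16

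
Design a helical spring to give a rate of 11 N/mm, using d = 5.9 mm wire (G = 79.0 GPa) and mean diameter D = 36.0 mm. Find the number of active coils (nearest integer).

23

N_a = Gd⁴/(8D³k) = (79.0×10³ × 5.9⁴)/(8 × 36.0³ × 11)
    = 9.57272e+07 / 4.10573e+06 = 23.32 → 23 coils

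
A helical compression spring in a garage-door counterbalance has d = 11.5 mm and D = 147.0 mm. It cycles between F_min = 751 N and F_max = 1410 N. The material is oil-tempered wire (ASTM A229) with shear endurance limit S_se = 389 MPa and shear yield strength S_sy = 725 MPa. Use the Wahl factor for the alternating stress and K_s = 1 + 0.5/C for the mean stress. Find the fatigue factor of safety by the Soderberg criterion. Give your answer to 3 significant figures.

C = D/d = 147.0/11.5 = 12.7826; K_W = (4C−1)/(4C−4)+0.615/C = 1.1118; K_s = 1+0.5/C = 1.0391
F_a = (F_max−F_min)/2 = 329.5 N; F_m = (F_max+F_min)/2 = 1080.5 N
τ_a = K_W·8F_aD/(πd³) = 1.1118 × 81.1 = 90.164 MPa
τ_m = K_s·8F_mD/(πd³) = 1.0391 × 265.94 = 276.35 MPa
Soderberg: 1/n_f = τ_a/S_se + τ_m/S_sy = 90.164/389 + 276.35/725 = 0.23178 + 0.38117 = 0.61295
n_f = 1/0.61295 = 1.631

1.63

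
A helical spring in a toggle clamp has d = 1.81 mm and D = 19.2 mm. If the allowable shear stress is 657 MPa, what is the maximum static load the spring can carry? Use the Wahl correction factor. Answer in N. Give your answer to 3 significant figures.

C = D/d = 19.2/1.81 = 10.6077
K_W = (4C−1)/(4C−4) + 0.615/C = 41.431/38.431 + 0.0580 = 1.1360
τ_max = K·8FD/(πd³) → F_max = τ_allow·πd³/(8DK)
F_max = 657·π·1.81³/(8·19.2·1.1360) = 12239/174.5 = 70.14 N

70.1 N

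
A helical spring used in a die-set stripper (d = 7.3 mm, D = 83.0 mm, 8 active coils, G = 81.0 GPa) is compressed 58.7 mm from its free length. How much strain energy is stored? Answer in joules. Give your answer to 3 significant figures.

10.8 J

k = Gd⁴/(8D³N_a) = (81.0×10³)(7.3⁴)/(8·83.0³·8) = 6.2858 N/mm
U = ½kδ² = 0.5 × 6.2858 × 58.7² = 10830 N·mm = 10.83 J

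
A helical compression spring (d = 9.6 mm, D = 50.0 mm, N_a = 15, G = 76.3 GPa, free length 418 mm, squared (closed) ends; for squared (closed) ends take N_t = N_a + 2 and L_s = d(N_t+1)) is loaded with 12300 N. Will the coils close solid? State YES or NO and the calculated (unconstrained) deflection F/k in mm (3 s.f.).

YES, δ = 285 mm

k = Gd⁴/(8D³N_a) = (76.3×10³)(9.6⁴)/(8·50.0³·15) = 43.203 N/mm
N_t = 17; L_s = 9.6·18 = 172.8 mm; δ_solid = L₀ − L_s = 418 − 172.8 = 245.2 mm
δ = F/k = 12300/43.203 = 284.7 mm
δ ≥ δ_solid → spring goes solid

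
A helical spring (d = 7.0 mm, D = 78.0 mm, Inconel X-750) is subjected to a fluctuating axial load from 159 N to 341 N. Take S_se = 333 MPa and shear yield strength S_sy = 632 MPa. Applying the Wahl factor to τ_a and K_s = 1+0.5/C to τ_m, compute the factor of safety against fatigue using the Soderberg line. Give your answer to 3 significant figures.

2.39

C = D/d = 78.0/7.0 = 11.1429; K_W = (4C−1)/(4C−4)+0.615/C = 1.1291; K_s = 1+0.5/C = 1.0449
F_a = (F_max−F_min)/2 = 91 N; F_m = (F_max+F_min)/2 = 250 N
τ_a = K_W·8F_aD/(πd³) = 1.1291 × 52.697 = 59.502 MPa
τ_m = K_s·8F_mD/(πd³) = 1.0449 × 144.77 = 151.27 MPa
Soderberg: 1/n_f = τ_a/S_se + τ_m/S_sy = 59.502/333 + 151.27/632 = 0.17868 + 0.23935 = 0.41803
n_f = 1/0.41803 = 2.392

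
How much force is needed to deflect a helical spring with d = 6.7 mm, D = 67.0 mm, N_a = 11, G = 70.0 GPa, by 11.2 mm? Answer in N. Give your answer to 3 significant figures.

59.7 N

k = Gd⁴/(8D³N_a) = (70.0×10³)(6.7⁴)/(8·67.0³·11) = 5.3295 N/mm
F = k·δ = 5.3295 × 11.2 = 59.691 N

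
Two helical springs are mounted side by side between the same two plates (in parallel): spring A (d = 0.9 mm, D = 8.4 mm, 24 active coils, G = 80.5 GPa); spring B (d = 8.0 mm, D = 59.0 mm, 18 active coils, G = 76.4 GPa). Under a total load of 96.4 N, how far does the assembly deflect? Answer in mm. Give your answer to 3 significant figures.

8.73 mm

k_A = Gd⁴/(8D³N_a) = (80.5×10³)(0.9⁴)/(8·8.4³·24) = 0.46412 N/mm
k_B = Gd⁴/(8D³N_a) = (76.4×10³)(8.0⁴)/(8·59.0³·18) = 10.581 N/mm
Parallel: k_eq = 0.46412 + 10.581 = 11.045 N/mm
δ = F/k_eq = 96.4/11.045 = 8.7277 mm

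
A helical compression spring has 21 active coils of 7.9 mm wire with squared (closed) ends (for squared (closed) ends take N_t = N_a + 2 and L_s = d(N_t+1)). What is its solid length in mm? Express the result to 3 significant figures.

squared (closed) ends: N_t = N_a + 2 = 21 + 2 = 23
L_s = d·(N_t+1) = 7.9 × 24 = 189.6 mm

190 mm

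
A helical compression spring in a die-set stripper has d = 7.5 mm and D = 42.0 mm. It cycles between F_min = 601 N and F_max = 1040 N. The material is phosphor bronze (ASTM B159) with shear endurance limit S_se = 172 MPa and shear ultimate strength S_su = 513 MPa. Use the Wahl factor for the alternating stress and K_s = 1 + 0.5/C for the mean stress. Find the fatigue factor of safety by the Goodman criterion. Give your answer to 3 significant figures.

C = D/d = 42.0/7.5 = 5.6000; K_W = (4C−1)/(4C−4)+0.615/C = 1.2729; K_s = 1+0.5/C = 1.0893
F_a = (F_max−F_min)/2 = 219.5 N; F_m = (F_max+F_min)/2 = 820.5 N
τ_a = K_W·8F_aD/(πd³) = 1.2729 × 55.647 = 70.831 MPa
τ_m = K_s·8F_mD/(πd³) = 1.0893 × 208.01 = 226.58 MPa
Goodman: 1/n_f = τ_a/S_se + τ_m/S_su = 70.831/172 + 226.58/513 = 0.41181 + 0.44168 = 0.85349
n_f = 1/0.85349 = 1.172

1.17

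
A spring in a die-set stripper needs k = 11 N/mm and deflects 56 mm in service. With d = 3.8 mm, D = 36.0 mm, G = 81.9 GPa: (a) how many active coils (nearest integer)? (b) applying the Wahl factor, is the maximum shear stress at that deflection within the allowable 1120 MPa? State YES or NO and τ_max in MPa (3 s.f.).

(a) 4 coils; (b) NO, τ_max = 1230 MPa

N_a = Gd⁴/(8D³k) = (81.9×10³)(3.8⁴)/(8·36.0³·11) = 4.159 → N_a = 4
Actual rate k = Gd⁴/(8D³·4) = 11.438 N/mm
Working load F = kδ = 11.438·56 = 640.54 N
C = 36.0/3.8 = 9.4737; K_W = (4C−1)/(4C−4)+0.615/C = 1.1534
τ_max = K_W·8FD/(πd³) = 1.1534·1070.1 = 1234.3 MPa
τ_max > 1120 MPa → exceeds allowable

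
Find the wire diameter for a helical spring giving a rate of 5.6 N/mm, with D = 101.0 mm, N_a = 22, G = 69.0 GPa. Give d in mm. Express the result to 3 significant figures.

d = (8D³N_a·k / G)^(1/4) = (8·101.0³·22·5.6 / (69.0×10³))^0.25
  = (14717)^0.25 = 11.0142 mm

11.0 mm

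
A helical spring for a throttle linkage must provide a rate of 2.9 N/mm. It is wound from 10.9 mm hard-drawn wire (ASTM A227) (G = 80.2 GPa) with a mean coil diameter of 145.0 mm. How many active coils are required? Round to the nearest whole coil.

N_a = Gd⁴/(8D³k) = (80.2×10³ × 10.9⁴)/(8 × 145.0³ × 2.9)
    = 1.13209e+09 / 7.07281e+07 = 16.01 → 16 coils

16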